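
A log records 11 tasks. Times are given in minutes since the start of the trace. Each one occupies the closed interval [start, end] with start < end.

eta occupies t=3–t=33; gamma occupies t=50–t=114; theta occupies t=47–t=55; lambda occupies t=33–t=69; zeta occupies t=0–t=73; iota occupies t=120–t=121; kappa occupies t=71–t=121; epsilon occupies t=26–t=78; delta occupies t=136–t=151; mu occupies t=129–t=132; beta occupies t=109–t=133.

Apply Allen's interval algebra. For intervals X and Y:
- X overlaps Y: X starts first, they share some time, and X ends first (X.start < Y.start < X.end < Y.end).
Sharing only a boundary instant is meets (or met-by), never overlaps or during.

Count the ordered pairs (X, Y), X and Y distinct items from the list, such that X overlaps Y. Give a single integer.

Checking all 110 ordered pairs for relation 'overlaps'; matching pairs in alphabetical order:
(epsilon, gamma): epsilon overlaps gamma ✓
(epsilon, kappa): epsilon overlaps kappa ✓
(eta, epsilon): eta overlaps epsilon ✓
(gamma, beta): gamma overlaps beta ✓
(gamma, kappa): gamma overlaps kappa ✓
(kappa, beta): kappa overlaps beta ✓
(lambda, gamma): lambda overlaps gamma ✓
(theta, gamma): theta overlaps gamma ✓
(zeta, epsilon): zeta overlaps epsilon ✓
(zeta, gamma): zeta overlaps gamma ✓
(zeta, kappa): zeta overlaps kappa ✓
Count: 11.

11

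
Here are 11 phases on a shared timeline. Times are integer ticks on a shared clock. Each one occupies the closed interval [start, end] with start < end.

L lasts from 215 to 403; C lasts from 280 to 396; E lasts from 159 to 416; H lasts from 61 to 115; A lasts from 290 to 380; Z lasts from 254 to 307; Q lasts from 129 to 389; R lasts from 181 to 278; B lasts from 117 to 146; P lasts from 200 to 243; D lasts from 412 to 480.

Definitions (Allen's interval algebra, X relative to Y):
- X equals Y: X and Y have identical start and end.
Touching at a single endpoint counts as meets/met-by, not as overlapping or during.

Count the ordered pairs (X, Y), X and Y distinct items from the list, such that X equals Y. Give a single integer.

0

Checking all 110 ordered pairs for relation 'equals'; matching pairs in alphabetical order:
No pair satisfies it.
Count: 0.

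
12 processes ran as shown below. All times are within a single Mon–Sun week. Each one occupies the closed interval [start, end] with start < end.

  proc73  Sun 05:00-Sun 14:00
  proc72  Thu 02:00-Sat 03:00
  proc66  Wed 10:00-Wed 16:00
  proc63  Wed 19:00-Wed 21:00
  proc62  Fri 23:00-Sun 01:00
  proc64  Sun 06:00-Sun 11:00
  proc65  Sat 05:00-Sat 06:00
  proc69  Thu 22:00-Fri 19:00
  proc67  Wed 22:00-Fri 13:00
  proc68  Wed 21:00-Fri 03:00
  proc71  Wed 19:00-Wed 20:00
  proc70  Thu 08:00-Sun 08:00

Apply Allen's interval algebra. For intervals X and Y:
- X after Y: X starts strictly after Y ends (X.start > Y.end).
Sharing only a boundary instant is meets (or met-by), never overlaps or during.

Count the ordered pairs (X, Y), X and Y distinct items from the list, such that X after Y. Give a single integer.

Checking all 132 ordered pairs for relation 'after'; matching pairs in alphabetical order:
(proc62, proc63): proc62 after proc63 ✓
(proc62, proc66): proc62 after proc66 ✓
(proc62, proc67): proc62 after proc67 ✓
(proc62, proc68): proc62 after proc68 ✓
(proc62, proc69): proc62 after proc69 ✓
(proc62, proc71): proc62 after proc71 ✓
(proc63, proc66): proc63 after proc66 ✓
(proc64, proc62): proc64 after proc62 ✓
(proc64, proc63): proc64 after proc63 ✓
(proc64, proc65): proc64 after proc65 ✓
(proc64, proc66): proc64 after proc66 ✓
(proc64, proc67): proc64 after proc67 ✓
(proc64, proc68): proc64 after proc68 ✓
(proc64, proc69): proc64 after proc69 ✓
(proc64, proc71): proc64 after proc71 ✓
(proc64, proc72): proc64 after proc72 ✓
(proc65, proc63): proc65 after proc63 ✓
(proc65, proc66): proc65 after proc66 ✓
(proc65, proc67): proc65 after proc67 ✓
(proc65, proc68): proc65 after proc68 ✓
(proc65, proc69): proc65 after proc69 ✓
(proc65, proc71): proc65 after proc71 ✓
(proc65, proc72): proc65 after proc72 ✓
(proc67, proc63): proc67 after proc63 ✓
... plus 23 further pairs not listed.
Count: 47.

47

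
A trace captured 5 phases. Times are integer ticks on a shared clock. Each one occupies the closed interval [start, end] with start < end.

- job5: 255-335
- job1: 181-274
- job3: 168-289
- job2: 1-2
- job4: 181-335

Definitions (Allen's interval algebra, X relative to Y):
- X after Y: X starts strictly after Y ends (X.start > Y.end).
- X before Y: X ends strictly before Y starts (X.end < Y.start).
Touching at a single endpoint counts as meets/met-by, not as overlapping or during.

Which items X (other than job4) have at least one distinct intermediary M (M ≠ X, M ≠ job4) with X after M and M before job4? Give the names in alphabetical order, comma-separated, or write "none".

Target job4 = [181, 335].
Intermediaries M with M before job4: job2.
Via job2 — items with X after job2: job1, job3, job5.
Union: job1, job3, job5.

job1, job3, job5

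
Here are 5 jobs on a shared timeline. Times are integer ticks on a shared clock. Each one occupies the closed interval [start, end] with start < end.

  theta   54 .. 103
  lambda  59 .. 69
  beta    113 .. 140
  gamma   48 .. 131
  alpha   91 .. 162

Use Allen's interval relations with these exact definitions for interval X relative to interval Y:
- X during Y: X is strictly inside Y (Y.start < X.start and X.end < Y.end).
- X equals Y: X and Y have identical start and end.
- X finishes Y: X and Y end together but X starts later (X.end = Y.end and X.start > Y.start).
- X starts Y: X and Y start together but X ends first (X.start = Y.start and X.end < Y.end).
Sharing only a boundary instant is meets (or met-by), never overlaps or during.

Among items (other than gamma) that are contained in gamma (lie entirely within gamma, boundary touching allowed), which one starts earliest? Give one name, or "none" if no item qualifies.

Target gamma = [48, 131].
alpha [91, 162] → overlapped-by → excluded.
beta [113, 140] → overlapped-by → excluded.
lambda [59, 69] → during → candidate.
theta [54, 103] → during → candidate.
Among candidates, earliest start is 54 → theta.

theta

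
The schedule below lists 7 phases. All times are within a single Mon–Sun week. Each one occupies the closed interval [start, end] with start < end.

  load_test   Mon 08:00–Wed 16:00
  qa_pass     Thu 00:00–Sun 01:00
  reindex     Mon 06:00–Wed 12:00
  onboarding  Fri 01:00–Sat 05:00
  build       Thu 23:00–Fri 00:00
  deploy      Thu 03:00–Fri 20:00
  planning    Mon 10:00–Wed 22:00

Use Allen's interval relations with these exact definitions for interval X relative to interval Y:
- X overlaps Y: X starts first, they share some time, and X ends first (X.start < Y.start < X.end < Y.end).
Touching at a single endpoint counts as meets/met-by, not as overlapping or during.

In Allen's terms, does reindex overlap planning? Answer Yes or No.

reindex = [Mon 06:00, Wed 12:00], planning = [Mon 10:00, Wed 22:00].
Actual relation of reindex to planning: overlaps.
Asked whether 'overlaps' holds → Yes.

Yes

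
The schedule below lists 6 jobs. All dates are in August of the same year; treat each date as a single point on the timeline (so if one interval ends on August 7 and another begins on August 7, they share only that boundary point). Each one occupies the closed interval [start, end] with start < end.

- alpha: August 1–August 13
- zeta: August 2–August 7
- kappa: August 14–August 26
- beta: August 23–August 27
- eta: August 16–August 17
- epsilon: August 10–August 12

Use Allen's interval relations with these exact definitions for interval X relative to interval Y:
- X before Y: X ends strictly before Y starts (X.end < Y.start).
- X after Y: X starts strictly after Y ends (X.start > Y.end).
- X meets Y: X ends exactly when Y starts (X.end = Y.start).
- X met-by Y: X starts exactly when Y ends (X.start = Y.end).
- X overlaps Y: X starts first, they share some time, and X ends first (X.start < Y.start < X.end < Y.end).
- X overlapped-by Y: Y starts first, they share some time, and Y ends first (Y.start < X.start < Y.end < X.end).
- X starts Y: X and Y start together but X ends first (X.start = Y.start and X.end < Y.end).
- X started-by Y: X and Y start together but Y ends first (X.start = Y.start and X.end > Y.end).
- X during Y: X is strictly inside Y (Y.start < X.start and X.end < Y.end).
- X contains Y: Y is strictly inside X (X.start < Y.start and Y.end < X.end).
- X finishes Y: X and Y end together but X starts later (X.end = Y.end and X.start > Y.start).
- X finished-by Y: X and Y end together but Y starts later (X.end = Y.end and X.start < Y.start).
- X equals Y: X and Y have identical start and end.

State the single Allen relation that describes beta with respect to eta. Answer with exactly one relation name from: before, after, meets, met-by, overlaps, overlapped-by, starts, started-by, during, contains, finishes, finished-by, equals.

after

beta = [August 23, August 27]; eta = [August 16, August 17].
Compare endpoints: beta.start > eta.start, beta.start > eta.end, beta.end > eta.start, beta.end > eta.end.
That pattern is 'after'.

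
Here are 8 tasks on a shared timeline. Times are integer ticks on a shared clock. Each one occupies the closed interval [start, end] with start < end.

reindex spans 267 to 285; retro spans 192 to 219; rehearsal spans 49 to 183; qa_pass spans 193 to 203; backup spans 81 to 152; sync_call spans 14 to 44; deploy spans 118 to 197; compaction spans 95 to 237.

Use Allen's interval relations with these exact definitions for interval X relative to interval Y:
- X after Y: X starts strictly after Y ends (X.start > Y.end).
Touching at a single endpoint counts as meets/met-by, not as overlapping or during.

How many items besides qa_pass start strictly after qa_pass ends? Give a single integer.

1

Target qa_pass = [193, 203].
backup [81, 152] → before → no.
compaction [95, 237] → contains → no.
deploy [118, 197] → overlaps → no.
rehearsal [49, 183] → before → no.
reindex [267, 285] → after → counts.
retro [192, 219] → contains → no.
sync_call [14, 44] → before → no.
Total: 1.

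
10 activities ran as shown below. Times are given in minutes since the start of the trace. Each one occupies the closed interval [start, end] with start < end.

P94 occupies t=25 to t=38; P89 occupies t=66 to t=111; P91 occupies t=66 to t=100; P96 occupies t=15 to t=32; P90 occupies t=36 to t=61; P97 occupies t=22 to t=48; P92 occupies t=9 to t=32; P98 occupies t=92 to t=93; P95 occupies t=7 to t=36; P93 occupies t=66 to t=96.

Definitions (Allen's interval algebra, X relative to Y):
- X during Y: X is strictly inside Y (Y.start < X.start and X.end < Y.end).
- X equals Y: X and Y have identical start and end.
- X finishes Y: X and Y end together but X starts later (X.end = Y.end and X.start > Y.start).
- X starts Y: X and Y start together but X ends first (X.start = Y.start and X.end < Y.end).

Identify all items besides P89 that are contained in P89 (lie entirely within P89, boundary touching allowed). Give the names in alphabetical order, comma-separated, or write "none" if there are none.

Target P89 = [t=66, t=111].
P90 [t=36, t=61] → before → no.
P91 [t=66, t=100] → starts → yes.
P92 [t=9, t=32] → before → no.
P93 [t=66, t=96] → starts → yes.
P94 [t=25, t=38] → before → no.
P95 [t=7, t=36] → before → no.
P96 [t=15, t=32] → before → no.
P97 [t=22, t=48] → before → no.
P98 [t=92, t=93] → during → yes.
Result: P91, P93, P98.

P91, P93, P98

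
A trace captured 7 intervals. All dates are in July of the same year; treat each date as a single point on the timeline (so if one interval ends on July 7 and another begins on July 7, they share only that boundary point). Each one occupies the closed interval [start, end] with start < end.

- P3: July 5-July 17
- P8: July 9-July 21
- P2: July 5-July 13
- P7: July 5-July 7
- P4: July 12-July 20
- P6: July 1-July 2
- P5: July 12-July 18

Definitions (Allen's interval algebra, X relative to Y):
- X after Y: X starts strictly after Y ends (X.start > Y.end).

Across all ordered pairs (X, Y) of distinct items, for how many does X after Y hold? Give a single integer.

9

Checking all 42 ordered pairs for relation 'after'; matching pairs in alphabetical order:
(P2, P6): P2 after P6 ✓
(P3, P6): P3 after P6 ✓
(P4, P6): P4 after P6 ✓
(P4, P7): P4 after P7 ✓
(P5, P6): P5 after P6 ✓
(P5, P7): P5 after P7 ✓
(P7, P6): P7 after P6 ✓
(P8, P6): P8 after P6 ✓
(P8, P7): P8 after P7 ✓
Count: 9.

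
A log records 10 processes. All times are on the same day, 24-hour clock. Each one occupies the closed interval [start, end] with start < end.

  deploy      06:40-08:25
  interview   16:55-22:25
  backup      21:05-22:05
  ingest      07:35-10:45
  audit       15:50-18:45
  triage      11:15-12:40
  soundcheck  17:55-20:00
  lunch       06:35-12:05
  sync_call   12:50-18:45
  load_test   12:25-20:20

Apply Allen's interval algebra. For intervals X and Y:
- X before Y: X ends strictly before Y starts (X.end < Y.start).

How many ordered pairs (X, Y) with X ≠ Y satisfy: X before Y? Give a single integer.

29

Checking all 90 ordered pairs for relation 'before'; matching pairs in alphabetical order:
(audit, backup): audit before backup ✓
(deploy, audit): deploy before audit ✓
(deploy, backup): deploy before backup ✓
(deploy, interview): deploy before interview ✓
(deploy, load_test): deploy before load_test ✓
(deploy, soundcheck): deploy before soundcheck ✓
(deploy, sync_call): deploy before sync_call ✓
(deploy, triage): deploy before triage ✓
(ingest, audit): ingest before audit ✓
(ingest, backup): ingest before backup ✓
(ingest, interview): ingest before interview ✓
(ingest, load_test): ingest before load_test ✓
(ingest, soundcheck): ingest before soundcheck ✓
(ingest, sync_call): ingest before sync_call ✓
(ingest, triage): ingest before triage ✓
(load_test, backup): load_test before backup ✓
(lunch, audit): lunch before audit ✓
(lunch, backup): lunch before backup ✓
(lunch, interview): lunch before interview ✓
(lunch, load_test): lunch before load_test ✓
(lunch, soundcheck): lunch before soundcheck ✓
(lunch, sync_call): lunch before sync_call ✓
(soundcheck, backup): soundcheck before backup ✓
(sync_call, backup): sync_call before backup ✓
... plus 5 further pairs not listed.
Count: 29.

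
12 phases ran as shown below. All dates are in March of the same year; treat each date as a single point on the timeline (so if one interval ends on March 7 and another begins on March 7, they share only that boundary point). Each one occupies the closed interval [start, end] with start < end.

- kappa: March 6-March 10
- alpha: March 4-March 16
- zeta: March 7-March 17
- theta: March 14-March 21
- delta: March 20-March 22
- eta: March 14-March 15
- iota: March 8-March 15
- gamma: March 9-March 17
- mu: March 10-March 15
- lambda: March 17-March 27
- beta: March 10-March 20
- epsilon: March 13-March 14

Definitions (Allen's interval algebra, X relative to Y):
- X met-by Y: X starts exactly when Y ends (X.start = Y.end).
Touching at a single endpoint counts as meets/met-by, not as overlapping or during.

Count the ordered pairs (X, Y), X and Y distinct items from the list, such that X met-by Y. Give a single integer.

Checking all 132 ordered pairs for relation 'met-by'; matching pairs in alphabetical order:
(beta, kappa): beta met-by kappa ✓
(delta, beta): delta met-by beta ✓
(eta, epsilon): eta met-by epsilon ✓
(lambda, gamma): lambda met-by gamma ✓
(lambda, zeta): lambda met-by zeta ✓
(mu, kappa): mu met-by kappa ✓
(theta, epsilon): theta met-by epsilon ✓
Count: 7.

7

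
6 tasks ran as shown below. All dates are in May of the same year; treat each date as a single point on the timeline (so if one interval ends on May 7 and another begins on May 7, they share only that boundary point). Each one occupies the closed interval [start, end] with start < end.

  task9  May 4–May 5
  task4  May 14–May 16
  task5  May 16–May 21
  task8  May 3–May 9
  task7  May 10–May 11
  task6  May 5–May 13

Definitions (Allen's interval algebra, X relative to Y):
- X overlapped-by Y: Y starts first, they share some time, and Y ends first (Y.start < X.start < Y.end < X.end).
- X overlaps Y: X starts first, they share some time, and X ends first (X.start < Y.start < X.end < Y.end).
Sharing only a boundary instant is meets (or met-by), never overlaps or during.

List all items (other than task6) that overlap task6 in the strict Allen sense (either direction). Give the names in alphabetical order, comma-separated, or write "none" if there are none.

Target task6 = [May 5, May 13].
task4 [May 14, May 16] → after → no.
task5 [May 16, May 21] → after → no.
task7 [May 10, May 11] → during → no.
task8 [May 3, May 9] → overlaps → yes.
task9 [May 4, May 5] → meets → no.
Result: task8.

task8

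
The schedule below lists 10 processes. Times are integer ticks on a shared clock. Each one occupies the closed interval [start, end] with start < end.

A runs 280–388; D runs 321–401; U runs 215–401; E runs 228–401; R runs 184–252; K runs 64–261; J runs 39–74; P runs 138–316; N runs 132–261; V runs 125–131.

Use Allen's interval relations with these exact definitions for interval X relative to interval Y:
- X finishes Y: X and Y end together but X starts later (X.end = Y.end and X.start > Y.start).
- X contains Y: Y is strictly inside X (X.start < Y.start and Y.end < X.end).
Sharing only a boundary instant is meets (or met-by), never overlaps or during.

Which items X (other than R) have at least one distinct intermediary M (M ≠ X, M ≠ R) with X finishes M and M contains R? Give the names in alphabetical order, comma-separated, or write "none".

N

Target R = [184, 252].
Intermediaries M with M contains R: K, N, P.
Via K — items with X finishes K: N.
Via N — items with X finishes N: none.
Via P — items with X finishes P: none.
Union: N.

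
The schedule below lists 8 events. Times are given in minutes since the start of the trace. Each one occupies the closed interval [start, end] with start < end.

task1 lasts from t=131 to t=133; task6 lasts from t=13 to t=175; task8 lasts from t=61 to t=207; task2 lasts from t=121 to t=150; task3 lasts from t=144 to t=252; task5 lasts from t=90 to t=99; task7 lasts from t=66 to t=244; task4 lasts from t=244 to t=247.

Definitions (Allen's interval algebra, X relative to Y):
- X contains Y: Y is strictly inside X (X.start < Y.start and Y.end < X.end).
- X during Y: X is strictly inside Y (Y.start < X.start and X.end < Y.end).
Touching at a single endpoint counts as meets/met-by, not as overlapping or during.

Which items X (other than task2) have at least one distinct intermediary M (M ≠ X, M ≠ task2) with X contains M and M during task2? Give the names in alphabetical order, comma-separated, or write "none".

Target task2 = [t=121, t=150].
Intermediaries M with M during task2: task1.
Via task1 — items with X contains task1: task6, task7, task8.
Union: task6, task7, task8.

task6, task7, task8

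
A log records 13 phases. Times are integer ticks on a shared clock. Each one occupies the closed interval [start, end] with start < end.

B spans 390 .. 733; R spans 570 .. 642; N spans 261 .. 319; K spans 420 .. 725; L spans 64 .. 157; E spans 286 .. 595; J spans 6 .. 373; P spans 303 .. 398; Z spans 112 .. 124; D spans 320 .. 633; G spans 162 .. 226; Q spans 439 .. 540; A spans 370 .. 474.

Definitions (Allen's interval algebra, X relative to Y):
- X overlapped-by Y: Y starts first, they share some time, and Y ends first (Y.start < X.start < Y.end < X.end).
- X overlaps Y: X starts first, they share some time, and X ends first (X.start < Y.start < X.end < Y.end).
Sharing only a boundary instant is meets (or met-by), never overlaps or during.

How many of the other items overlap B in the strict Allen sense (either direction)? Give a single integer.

4

Target B = [390, 733].
A [370, 474] → overlaps → counts.
D [320, 633] → overlaps → counts.
E [286, 595] → overlaps → counts.
G [162, 226] → before → no.
J [6, 373] → before → no.
K [420, 725] → during → no.
L [64, 157] → before → no.
N [261, 319] → before → no.
P [303, 398] → overlaps → counts.
Q [439, 540] → during → no.
R [570, 642] → during → no.
Z [112, 124] → before → no.
Total: 4.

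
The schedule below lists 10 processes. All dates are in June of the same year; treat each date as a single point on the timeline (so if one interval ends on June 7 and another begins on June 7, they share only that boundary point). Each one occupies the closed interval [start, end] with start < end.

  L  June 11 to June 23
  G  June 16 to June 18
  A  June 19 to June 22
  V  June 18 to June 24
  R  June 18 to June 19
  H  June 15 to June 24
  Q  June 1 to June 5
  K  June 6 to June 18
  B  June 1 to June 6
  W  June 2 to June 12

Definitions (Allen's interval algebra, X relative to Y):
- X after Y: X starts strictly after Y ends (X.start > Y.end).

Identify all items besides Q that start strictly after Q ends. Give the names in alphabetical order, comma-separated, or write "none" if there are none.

A, G, H, K, L, R, V

Target Q = [June 1, June 5].
A [June 19, June 22] → after → yes.
B [June 1, June 6] → started-by → no.
G [June 16, June 18] → after → yes.
H [June 15, June 24] → after → yes.
K [June 6, June 18] → after → yes.
L [June 11, June 23] → after → yes.
R [June 18, June 19] → after → yes.
V [June 18, June 24] → after → yes.
W [June 2, June 12] → overlapped-by → no.
Result: A, G, H, K, L, R, V.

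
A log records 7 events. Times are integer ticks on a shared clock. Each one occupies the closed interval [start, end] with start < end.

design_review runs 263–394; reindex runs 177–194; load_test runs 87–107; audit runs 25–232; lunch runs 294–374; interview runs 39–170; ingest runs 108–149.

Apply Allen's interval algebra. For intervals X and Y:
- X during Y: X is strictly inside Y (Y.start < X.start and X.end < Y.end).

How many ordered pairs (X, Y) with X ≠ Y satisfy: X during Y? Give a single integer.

Checking all 42 ordered pairs for relation 'during'; matching pairs in alphabetical order:
(ingest, audit): ingest during audit ✓
(ingest, interview): ingest during interview ✓
(interview, audit): interview during audit ✓
(load_test, audit): load_test during audit ✓
(load_test, interview): load_test during interview ✓
(lunch, design_review): lunch during design_review ✓
(reindex, audit): reindex during audit ✓
Count: 7.

7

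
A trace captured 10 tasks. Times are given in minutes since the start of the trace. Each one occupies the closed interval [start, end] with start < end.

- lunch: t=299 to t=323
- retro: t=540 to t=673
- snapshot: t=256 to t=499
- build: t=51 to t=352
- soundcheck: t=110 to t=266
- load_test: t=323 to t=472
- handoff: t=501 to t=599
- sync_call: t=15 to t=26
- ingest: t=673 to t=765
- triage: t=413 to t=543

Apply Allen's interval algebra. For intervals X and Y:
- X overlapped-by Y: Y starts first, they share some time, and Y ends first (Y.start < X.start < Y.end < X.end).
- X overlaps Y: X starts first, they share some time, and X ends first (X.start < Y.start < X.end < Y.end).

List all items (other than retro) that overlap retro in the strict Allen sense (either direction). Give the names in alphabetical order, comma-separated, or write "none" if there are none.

handoff, triage

Target retro = [t=540, t=673].
build [t=51, t=352] → before → no.
handoff [t=501, t=599] → overlaps → yes.
ingest [t=673, t=765] → met-by → no.
load_test [t=323, t=472] → before → no.
lunch [t=299, t=323] → before → no.
snapshot [t=256, t=499] → before → no.
soundcheck [t=110, t=266] → before → no.
sync_call [t=15, t=26] → before → no.
triage [t=413, t=543] → overlaps → yes.
Result: handoff, triage.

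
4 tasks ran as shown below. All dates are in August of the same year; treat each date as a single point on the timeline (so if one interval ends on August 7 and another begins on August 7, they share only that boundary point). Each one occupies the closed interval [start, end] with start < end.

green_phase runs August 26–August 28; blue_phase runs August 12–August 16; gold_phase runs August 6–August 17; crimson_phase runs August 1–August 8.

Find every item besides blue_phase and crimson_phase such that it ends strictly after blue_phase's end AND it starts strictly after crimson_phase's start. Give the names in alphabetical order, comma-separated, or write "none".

gold_phase, green_phase

Conditions: its end is strictly after blue_phase's end (X.end > August 16) AND its start is strictly after crimson_phase's start (X.start > August 1).
gold_phase: end August 17 > August 16? ✓; start August 6 > August 1? ✓ → yes.
green_phase: end August 28 > August 16? ✓; start August 26 > August 1? ✓ → yes.
Result: gold_phase, green_phase.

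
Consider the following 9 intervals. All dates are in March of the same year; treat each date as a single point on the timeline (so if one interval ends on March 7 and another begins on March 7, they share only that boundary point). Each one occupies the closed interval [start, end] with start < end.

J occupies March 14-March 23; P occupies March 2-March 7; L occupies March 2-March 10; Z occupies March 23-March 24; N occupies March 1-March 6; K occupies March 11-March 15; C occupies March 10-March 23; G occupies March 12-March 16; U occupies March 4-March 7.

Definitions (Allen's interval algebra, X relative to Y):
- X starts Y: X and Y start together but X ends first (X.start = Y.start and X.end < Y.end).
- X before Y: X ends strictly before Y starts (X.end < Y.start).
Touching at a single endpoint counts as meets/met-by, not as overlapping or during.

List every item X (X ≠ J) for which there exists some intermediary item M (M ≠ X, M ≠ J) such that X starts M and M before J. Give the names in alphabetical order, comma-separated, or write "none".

P

Target J = [March 14, March 23].
Intermediaries M with M before J: L, N, P, U.
Via L — items with X starts L: P.
Via N — items with X starts N: none.
Via P — items with X starts P: none.
Via U — items with X starts U: none.
Union: P.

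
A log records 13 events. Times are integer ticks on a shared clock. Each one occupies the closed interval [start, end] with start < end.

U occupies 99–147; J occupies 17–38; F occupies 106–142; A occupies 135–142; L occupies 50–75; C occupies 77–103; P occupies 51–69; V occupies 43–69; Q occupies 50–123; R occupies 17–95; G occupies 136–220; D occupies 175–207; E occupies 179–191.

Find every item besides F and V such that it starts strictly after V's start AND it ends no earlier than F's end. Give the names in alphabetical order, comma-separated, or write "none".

Conditions: its start is strictly after V's start (X.start > 43) AND its end is no earlier than F's end (X.end >= 142).
A: start 135 > 43? ✓; end 142 >= 142? ✓ → yes.
C: start 77 > 43? ✓; end 103 >= 142? ✗ → no.
D: start 175 > 43? ✓; end 207 >= 142? ✓ → yes.
E: start 179 > 43? ✓; end 191 >= 142? ✓ → yes.
G: start 136 > 43? ✓; end 220 >= 142? ✓ → yes.
J: start 17 > 43? ✗; end 38 >= 142? ✗ → no.
L: start 50 > 43? ✓; end 75 >= 142? ✗ → no.
P: start 51 > 43? ✓; end 69 >= 142? ✗ → no.
Q: start 50 > 43? ✓; end 123 >= 142? ✗ → no.
R: start 17 > 43? ✗; end 95 >= 142? ✗ → no.
U: start 99 > 43? ✓; end 147 >= 142? ✓ → yes.
Result: A, D, E, G, U.

A, D, E, G, U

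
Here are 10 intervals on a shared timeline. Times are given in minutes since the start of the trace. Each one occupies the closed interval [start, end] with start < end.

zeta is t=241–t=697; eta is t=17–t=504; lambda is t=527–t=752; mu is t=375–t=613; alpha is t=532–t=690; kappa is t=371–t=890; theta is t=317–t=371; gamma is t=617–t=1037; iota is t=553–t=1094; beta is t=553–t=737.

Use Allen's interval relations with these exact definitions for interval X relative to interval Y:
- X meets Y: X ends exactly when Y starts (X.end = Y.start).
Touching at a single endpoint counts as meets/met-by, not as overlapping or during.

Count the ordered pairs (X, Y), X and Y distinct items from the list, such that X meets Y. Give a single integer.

Checking all 90 ordered pairs for relation 'meets'; matching pairs in alphabetical order:
(theta, kappa): theta meets kappa ✓
Count: 1.

1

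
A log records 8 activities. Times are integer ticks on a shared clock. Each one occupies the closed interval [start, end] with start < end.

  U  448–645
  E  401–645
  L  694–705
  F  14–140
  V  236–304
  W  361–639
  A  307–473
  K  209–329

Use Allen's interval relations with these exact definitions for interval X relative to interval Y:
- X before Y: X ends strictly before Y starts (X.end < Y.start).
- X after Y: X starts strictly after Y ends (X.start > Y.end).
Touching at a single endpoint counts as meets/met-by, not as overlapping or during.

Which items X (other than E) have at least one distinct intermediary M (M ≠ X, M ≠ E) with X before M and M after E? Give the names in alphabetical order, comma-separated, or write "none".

Target E = [401, 645].
Intermediaries M with M after E: L.
Via L — items with X before L: A, F, K, U, V, W.
Union: A, F, K, U, V, W.

A, F, K, U, V, W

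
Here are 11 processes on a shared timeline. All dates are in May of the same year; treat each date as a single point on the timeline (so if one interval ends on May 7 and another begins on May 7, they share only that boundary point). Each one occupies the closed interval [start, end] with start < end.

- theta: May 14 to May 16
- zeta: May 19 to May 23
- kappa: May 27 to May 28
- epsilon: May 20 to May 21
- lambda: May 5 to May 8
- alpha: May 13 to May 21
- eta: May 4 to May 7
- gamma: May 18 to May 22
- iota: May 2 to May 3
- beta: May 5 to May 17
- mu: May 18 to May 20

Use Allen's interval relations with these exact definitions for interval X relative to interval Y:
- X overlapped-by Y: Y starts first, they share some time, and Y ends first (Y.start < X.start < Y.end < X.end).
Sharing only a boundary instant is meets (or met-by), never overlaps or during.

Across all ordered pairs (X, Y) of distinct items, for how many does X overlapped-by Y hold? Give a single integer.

7

Checking all 110 ordered pairs for relation 'overlapped-by'; matching pairs in alphabetical order:
(alpha, beta): alpha overlapped-by beta ✓
(beta, eta): beta overlapped-by eta ✓
(gamma, alpha): gamma overlapped-by alpha ✓
(lambda, eta): lambda overlapped-by eta ✓
(zeta, alpha): zeta overlapped-by alpha ✓
(zeta, gamma): zeta overlapped-by gamma ✓
(zeta, mu): zeta overlapped-by mu ✓
Count: 7.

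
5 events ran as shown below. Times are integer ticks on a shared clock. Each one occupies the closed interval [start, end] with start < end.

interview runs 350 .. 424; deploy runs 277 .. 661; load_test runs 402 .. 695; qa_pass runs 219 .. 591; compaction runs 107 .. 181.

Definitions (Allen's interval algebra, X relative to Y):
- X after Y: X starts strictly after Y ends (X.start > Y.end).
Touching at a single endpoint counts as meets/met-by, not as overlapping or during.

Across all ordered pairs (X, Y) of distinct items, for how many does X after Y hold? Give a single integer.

4

Checking all 20 ordered pairs for relation 'after'; matching pairs in alphabetical order:
(deploy, compaction): deploy after compaction ✓
(interview, compaction): interview after compaction ✓
(load_test, compaction): load_test after compaction ✓
(qa_pass, compaction): qa_pass after compaction ✓
Count: 4.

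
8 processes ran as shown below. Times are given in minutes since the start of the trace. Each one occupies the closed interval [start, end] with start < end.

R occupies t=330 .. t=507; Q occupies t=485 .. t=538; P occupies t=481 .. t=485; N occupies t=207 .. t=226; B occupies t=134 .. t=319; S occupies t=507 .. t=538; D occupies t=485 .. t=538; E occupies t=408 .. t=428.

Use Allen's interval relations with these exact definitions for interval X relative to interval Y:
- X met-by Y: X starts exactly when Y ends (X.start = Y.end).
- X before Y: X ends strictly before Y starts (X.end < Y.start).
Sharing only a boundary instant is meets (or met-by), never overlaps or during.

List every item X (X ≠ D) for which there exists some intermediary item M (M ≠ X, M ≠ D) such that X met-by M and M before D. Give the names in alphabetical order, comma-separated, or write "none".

Target D = [t=485, t=538].
Intermediaries M with M before D: B, E, N.
Via B — items with X met-by B: none.
Via E — items with X met-by E: none.
Via N — items with X met-by N: none.
Union: none.

none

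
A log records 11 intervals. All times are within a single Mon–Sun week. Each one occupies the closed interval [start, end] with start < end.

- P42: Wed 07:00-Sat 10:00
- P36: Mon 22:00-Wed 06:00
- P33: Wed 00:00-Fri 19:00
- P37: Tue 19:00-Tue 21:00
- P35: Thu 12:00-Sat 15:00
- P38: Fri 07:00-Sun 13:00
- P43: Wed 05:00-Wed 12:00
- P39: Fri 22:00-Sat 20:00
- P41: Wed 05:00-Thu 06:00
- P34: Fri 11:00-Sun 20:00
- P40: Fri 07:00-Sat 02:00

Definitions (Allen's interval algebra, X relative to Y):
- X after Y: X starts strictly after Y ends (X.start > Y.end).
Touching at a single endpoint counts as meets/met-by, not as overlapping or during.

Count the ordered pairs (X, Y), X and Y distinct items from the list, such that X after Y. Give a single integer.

Checking all 110 ordered pairs for relation 'after'; matching pairs in alphabetical order:
(P33, P37): P33 after P37 ✓
(P34, P36): P34 after P36 ✓
(P34, P37): P34 after P37 ✓
(P34, P41): P34 after P41 ✓
(P34, P43): P34 after P43 ✓
(P35, P36): P35 after P36 ✓
(P35, P37): P35 after P37 ✓
(P35, P41): P35 after P41 ✓
(P35, P43): P35 after P43 ✓
(P38, P36): P38 after P36 ✓
(P38, P37): P38 after P37 ✓
(P38, P41): P38 after P41 ✓
(P38, P43): P38 after P43 ✓
(P39, P33): P39 after P33 ✓
(P39, P36): P39 after P36 ✓
(P39, P37): P39 after P37 ✓
(P39, P41): P39 after P41 ✓
(P39, P43): P39 after P43 ✓
(P40, P36): P40 after P36 ✓
(P40, P37): P40 after P37 ✓
(P40, P41): P40 after P41 ✓
(P40, P43): P40 after P43 ✓
(P41, P37): P41 after P37 ✓
(P42, P36): P42 after P36 ✓
... plus 2 further pairs not listed.
Count: 26.

26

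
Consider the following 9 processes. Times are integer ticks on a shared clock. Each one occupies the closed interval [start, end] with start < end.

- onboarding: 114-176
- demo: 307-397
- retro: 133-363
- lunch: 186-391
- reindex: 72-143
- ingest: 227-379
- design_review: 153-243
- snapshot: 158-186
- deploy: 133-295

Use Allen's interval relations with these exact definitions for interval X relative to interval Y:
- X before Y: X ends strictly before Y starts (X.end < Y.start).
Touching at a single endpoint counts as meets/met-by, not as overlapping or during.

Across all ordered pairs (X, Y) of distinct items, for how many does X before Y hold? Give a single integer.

Checking all 72 ordered pairs for relation 'before'; matching pairs in alphabetical order:
(deploy, demo): deploy before demo ✓
(design_review, demo): design_review before demo ✓
(onboarding, demo): onboarding before demo ✓
(onboarding, ingest): onboarding before ingest ✓
(onboarding, lunch): onboarding before lunch ✓
(reindex, demo): reindex before demo ✓
(reindex, design_review): reindex before design_review ✓
(reindex, ingest): reindex before ingest ✓
(reindex, lunch): reindex before lunch ✓
(reindex, snapshot): reindex before snapshot ✓
(snapshot, demo): snapshot before demo ✓
(snapshot, ingest): snapshot before ingest ✓
Count: 12.

12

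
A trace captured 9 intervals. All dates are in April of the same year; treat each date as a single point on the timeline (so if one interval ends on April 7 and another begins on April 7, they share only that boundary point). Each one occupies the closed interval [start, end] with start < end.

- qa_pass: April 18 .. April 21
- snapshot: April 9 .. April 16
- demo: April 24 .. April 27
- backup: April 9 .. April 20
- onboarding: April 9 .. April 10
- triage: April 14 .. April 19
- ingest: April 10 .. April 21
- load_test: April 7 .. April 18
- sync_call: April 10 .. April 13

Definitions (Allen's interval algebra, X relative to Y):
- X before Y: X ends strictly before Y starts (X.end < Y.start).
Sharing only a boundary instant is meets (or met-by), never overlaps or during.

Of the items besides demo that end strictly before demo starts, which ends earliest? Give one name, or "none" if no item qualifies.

onboarding

Target demo = [April 24, April 27].
backup [April 9, April 20] → before → candidate.
ingest [April 10, April 21] → before → candidate.
load_test [April 7, April 18] → before → candidate.
onboarding [April 9, April 10] → before → candidate.
qa_pass [April 18, April 21] → before → candidate.
snapshot [April 9, April 16] → before → candidate.
sync_call [April 10, April 13] → before → candidate.
triage [April 14, April 19] → before → candidate.
Among candidates, earliest end is April 10 → onboarding.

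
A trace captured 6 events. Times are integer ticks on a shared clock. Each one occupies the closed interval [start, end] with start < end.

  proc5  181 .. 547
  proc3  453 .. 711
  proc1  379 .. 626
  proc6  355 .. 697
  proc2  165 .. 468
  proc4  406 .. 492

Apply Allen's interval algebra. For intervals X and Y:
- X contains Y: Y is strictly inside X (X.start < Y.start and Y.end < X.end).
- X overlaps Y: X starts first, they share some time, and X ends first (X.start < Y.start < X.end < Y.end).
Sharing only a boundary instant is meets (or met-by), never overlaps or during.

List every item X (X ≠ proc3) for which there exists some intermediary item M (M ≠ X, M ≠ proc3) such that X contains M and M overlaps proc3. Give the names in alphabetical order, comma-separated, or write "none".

Target proc3 = [453, 711].
Intermediaries M with M overlaps proc3: proc1, proc2, proc4, proc5, proc6.
Via proc1 — items with X contains proc1: proc6.
Via proc2 — items with X contains proc2: none.
Via proc4 — items with X contains proc4: proc1, proc5, proc6.
Via proc5 — items with X contains proc5: none.
Via proc6 — items with X contains proc6: none.
Union: proc1, proc5, proc6.

proc1, proc5, proc6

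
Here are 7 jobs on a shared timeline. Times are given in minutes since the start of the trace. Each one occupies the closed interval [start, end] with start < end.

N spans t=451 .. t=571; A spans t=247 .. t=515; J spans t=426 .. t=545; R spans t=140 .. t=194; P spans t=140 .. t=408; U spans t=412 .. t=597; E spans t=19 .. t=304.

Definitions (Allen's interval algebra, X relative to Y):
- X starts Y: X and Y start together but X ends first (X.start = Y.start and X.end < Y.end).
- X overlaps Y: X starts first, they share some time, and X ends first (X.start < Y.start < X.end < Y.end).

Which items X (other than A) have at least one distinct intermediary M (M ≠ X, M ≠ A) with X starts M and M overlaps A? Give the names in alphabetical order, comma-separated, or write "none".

Target A = [t=247, t=515].
Intermediaries M with M overlaps A: E, P.
Via E — items with X starts E: none.
Via P — items with X starts P: R.
Union: R.

R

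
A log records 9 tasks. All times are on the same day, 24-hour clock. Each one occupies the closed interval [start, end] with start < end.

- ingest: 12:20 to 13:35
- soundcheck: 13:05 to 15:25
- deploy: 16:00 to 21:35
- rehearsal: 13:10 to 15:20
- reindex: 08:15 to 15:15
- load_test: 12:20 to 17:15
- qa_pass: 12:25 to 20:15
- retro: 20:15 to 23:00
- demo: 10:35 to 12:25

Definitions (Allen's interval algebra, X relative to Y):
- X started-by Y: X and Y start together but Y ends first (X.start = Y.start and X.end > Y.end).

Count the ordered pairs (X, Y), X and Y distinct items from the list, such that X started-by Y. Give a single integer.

Checking all 72 ordered pairs for relation 'started-by'; matching pairs in alphabetical order:
(load_test, ingest): load_test started-by ingest ✓
Count: 1.

1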